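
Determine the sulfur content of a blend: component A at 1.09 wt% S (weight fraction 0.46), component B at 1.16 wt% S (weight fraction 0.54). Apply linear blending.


Linear sulfur blending: S_blend = x1*S1 + x2*S2
Contribution 1: 0.46 * 1.09 = 0.5014 wt%
Contribution 2: 0.54 * 1.16 = 0.6264 wt%
S_blend = 0.5014 + 0.6264 = 1.1278

1.1278 wt%


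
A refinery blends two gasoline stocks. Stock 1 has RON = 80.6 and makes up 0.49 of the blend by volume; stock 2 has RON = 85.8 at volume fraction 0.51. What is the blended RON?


Linear blending: RON_blend = sum(vi * RONi)
Contribution 1: 0.49 * 80.6 = 39.494
Contribution 2: 0.51 * 85.8 = 43.758
RON_blend = 39.494 + 43.758 = 83.252

83.252


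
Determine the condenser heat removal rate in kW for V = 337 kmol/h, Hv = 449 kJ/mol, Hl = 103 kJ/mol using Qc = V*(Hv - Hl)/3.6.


Qc = 337 * (449 - 103) / 3.6 = 337 * 346 / 3.6 = 32390

32390 kW


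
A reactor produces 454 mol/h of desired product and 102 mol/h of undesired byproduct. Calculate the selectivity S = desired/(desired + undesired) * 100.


Selectivity = desired / (desired + undesired) * 100
Total products = 454 + 102 = 556 mol/h
S = 454 / 556 * 100
= 0.8165 * 100
= 81.65 %

81.65 %


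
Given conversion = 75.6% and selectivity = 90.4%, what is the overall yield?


Overall yield = conversion (%) * selectivity (%) / 100
Conversion = 75.6%, Selectivity = 90.4%
Y = 75.6 * 90.4 / 100
= 68.3424 %

68.3424 %


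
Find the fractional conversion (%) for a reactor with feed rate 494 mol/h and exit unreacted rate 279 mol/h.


X = (F_in - F_out) / F_in * 100
Moles reacted = 494 - 279 = 215
X = 215 / 494 * 100
= 0.4352 * 100
= 43.52 %

43.52 %


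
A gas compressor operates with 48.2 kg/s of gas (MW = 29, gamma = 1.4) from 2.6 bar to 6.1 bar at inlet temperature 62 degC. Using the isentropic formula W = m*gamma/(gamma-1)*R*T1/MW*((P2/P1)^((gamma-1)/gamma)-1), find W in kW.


Isentropic work: W = m*(gamma/(gamma-1))*(R*T1/MW)*((P2/P1)^((gamma-1)/gamma) - 1)
T1 = 62 + 273.15 = 335.15 K
Pressure ratio = 6.1 / 2.6 = 2.34615
Exponent = (1.4 - 1)/1.4 = 0.285714
(P2/P1)^exp - 1 = 2.34615^0.285714 - 1 = 0.275898
W = 48.2 * 1.4 / 0.4 * 8.314 * 335.15 / 29 * 0.275898 = 4472

4472 kW


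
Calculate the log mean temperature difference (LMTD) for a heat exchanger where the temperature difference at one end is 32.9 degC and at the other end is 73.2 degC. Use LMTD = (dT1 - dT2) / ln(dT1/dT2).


LMTD = (dT1 - dT2) / ln(dT1/dT2)
= (32.9 - 73.2) / ln(32.9 / 73.2) = -40.3 / -0.799723 = 50.39

50.39 degC


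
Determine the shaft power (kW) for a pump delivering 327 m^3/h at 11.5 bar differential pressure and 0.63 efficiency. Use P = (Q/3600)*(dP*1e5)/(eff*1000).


Q = 327 / 3600 = 0.0908333 m^3/s
P = 0.0908333 * (11.5 * 1e5) / 0.63 / 1000 = 165.8

165.8 kW


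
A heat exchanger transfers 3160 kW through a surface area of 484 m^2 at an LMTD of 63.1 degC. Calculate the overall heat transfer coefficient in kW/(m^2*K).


From Q = U*A*LMTD, U = Q / (A * LMTD)
U = 3160 / (484 * 63.1) = 3160 / 30540.4 = 0.1035

0.1035 kW/(m^2*K)


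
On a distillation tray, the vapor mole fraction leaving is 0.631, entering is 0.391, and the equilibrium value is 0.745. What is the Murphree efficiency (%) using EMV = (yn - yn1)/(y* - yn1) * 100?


Murphree vapor efficiency: EMV = (y_n - y_(n-1)) / (y*_n - y_(n-1)) * 100
EMV = (0.631 - 0.391) / (0.745 - 0.391) * 100 = 0.24 / 0.354 * 100 = 67.80

67.80 %


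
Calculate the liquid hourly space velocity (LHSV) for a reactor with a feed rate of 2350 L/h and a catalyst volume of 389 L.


LHSV = volumetric feed rate / catalyst volume
= 2350 L/h / 389 L
= 6.041 h^-1

6.041 h^-1


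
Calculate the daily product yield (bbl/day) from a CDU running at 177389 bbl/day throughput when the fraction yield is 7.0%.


Crude throughput = 177389 bbl/day
Fraction yield = 7.0%
yield = throughput * fraction / 100
yield = 177389 * 7.0 / 100 = 12417.23

12417.23 bbl/day


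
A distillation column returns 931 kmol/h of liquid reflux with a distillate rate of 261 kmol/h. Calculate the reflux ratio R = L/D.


Reflux ratio definition: R = L / D (liquid returned / distillate withdrawn)
L = 931 kmol/h, D = 261 kmol/h
R = 931 / 261 = 3.567

3.567


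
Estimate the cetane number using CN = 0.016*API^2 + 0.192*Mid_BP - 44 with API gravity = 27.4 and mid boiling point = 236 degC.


CN = 0.016 * 27.4^2 + 0.192 * 236 - 44
CN = 12.01216 + 45.312 - 44 = 13.32416

13.32416


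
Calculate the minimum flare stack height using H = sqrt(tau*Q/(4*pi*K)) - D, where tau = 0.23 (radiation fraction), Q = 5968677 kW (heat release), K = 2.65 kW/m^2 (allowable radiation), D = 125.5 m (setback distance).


tau*Q/(4*pi*K) = 0.23 * 5968677 / (4 * pi * 2.65) = 41224
sqrt(41224) = 203.037
H = 203.037 - 125.5 = 77.54

77.54 m


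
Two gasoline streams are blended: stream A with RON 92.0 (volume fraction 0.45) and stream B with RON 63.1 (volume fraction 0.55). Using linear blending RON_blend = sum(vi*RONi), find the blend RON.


Linear blending: RON_blend = sum(vi * RONi)
Contribution 1: 0.45 * 92.0 = 41.4
Contribution 2: 0.55 * 63.1 = 34.705
RON_blend = 41.4 + 34.705 = 76.105

76.105


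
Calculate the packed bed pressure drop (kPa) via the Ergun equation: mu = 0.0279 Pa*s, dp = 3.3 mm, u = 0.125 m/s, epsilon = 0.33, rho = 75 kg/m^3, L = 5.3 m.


dp = 3.3 mm = 0.0033 m
Viscous term = 150*0.0279*0.125*(1-0.33)^2 / (0.0033^2*0.33^3) = 600047
Inertial term = 1.75*75*0.125^2*(1-0.33) / (0.0033*0.33^3) = 11586.1
dP/L = 600047 + 11586.1 = 611633 Pa/m
dP = 611633 * 5.3 / 1000 = 3242 kPa

3242 kPa


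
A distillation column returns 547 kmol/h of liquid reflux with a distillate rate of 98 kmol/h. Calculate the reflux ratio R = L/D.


Reflux ratio definition: R = L / D (liquid returned / distillate withdrawn)
L = 547 kmol/h, D = 98 kmol/h
R = 547 / 98 = 5.582

5.582


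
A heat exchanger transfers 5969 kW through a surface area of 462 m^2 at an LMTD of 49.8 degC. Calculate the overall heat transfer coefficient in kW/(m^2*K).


From Q = U*A*LMTD, U = Q / (A * LMTD)
U = 5969 / (462 * 49.8) = 5969 / 23007.6 = 0.2594

0.2594 kW/(m^2*K)


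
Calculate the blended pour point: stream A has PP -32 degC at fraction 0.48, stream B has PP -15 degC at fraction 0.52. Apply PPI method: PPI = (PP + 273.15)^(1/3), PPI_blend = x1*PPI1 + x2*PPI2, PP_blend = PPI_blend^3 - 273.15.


PPI_1 = (-32 + 273.15)^(1/3) = 6.224375
PPI_2 = (-15 + 273.15)^(1/3) = 6.36733
PPI_blend = 0.48 * 6.224375 + 0.52 * 6.36733 = 6.298712
PP_blend = 6.298712^3 - 273.15 = 249.8937 - 273.15 = -23.26

-23.26 degC


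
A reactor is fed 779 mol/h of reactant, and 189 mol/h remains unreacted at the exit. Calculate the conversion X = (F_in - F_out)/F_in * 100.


X = (F_in - F_out) / F_in * 100
Moles reacted = 779 - 189 = 590
X = 590 / 779 * 100
= 0.7574 * 100
= 75.74 %

75.74 %


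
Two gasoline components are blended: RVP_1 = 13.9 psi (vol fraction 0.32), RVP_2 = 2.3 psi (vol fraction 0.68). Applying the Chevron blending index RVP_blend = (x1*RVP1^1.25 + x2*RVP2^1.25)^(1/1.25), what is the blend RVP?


Chevron index: RVP_blend = (sum xi*RVPi^1.25)^(1/1.25)
RVP^1.25 terms: 0.32 * 13.9^1.25 + 0.68 * 2.3^1.25 = 10.5146
RVP_blend = 10.5146^(1/1.25) = 6.568

6.568 psi


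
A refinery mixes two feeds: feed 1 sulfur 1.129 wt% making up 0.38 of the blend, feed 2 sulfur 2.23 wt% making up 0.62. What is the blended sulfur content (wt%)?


Linear sulfur blending: S_blend = x1*S1 + x2*S2
Contribution 1: 0.38 * 1.129 = 0.42902 wt%
Contribution 2: 0.62 * 2.23 = 1.3826 wt%
S_blend = 0.42902 + 1.3826 = 1.81162

1.81162 wt%


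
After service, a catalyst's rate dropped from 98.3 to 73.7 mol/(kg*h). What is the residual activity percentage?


Activity (%) = (rate_used / rate_fresh) * 100
rate_used = 73.7, rate_fresh = 98.3
= (73.7 / 98.3) * 100
= 0.7497 * 100 = 74.97

74.97 %


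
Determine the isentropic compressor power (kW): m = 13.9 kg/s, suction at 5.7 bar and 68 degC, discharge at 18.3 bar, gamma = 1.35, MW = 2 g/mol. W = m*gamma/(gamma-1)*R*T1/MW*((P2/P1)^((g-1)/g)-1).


Isentropic work: W = m*(gamma/(gamma-1))*(R*T1/MW)*((P2/P1)^((gamma-1)/gamma) - 1)
T1 = 68 + 273.15 = 341.15 K
Pressure ratio = 18.3 / 5.7 = 3.21053
Exponent = (1.35 - 1)/1.35 = 0.259259
(P2/P1)^exp - 1 = 3.21053^0.259259 - 1 = 0.353115
W = 13.9 * 1.35 / 0.35 * 8.314 * 341.15 / 2 * 0.353115 = 26850

26850 kW


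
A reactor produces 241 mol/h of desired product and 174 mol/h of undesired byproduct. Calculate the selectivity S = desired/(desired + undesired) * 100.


Selectivity = desired / (desired + undesired) * 100
Total products = 241 + 174 = 415 mol/h
S = 241 / 415 * 100
= 0.5807 * 100
= 58.07 %

58.07 %


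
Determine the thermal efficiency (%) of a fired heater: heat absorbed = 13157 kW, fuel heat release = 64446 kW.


Furnace efficiency = Q_absorbed / Q_fuel * 100
= 13157 / 64446 * 100 = 20.42

20.42 %


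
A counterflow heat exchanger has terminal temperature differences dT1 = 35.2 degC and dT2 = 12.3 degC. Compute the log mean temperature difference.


LMTD = (dT1 - dT2) / ln(dT1/dT2)
= (35.2 - 12.3) / ln(35.2 / 12.3) = 22.9 / 1.05145 = 21.78

21.78 degC


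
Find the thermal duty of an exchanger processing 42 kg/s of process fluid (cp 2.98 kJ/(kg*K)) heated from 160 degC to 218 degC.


Q = m_dot * cp * delta_T
delta_T = 218 - 160 = 58 K
Q = 42 * 2.98 * 58
= 125.16 * 58
= 7259.28 kW

7259.28 kW


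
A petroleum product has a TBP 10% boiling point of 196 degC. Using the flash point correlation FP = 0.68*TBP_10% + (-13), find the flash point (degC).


FP = 0.68 * 196 + (-13) = 120.28

120.28 degC


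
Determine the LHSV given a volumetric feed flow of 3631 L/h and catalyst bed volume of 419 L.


LHSV = volumetric feed rate / catalyst volume
= 3631 L/h / 419 L
= 8.666 h^-1

8.666 h^-1


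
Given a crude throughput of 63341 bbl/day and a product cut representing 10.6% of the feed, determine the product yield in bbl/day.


Crude throughput = 63341 bbl/day
Fraction yield = 10.6%
yield = throughput * fraction / 100
yield = 63341 * 10.6 / 100 = 6714.146

6714.146 bbl/day


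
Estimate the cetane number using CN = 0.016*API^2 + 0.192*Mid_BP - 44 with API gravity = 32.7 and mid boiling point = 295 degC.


CN = 0.016 * 32.7^2 + 0.192 * 295 - 44
CN = 17.10864 + 56.64 - 44 = 29.74864

29.74864


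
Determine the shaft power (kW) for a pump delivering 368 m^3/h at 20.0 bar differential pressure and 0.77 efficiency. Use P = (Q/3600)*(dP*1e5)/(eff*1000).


Q = 368 / 3600 = 0.102222 m^3/s
P = 0.102222 * (20.0 * 1e5) / 0.77 / 1000 = 265.5

265.5 kW


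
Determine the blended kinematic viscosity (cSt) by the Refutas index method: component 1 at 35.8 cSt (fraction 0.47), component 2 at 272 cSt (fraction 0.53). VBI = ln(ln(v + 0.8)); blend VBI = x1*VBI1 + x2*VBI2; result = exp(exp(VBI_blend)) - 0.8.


Refutas method: VBN_i = 14.534*ln(ln(visc_i + 0.8)) + 10.975, blended linearly by mass fraction; since VBN is linear in VBI_i = ln(ln(visc_i + 0.8)) and the fractions sum to 1, blend VBI directly: visc = exp(exp(VBI_blend)) - 0.8
VBI_1 = ln(ln(35.8 + 0.8)) = 1.28095
VBI_2 = ln(ln(272 + 0.8)) = 1.72433
VBI_blend = 0.47 * 1.28095 + 0.53 * 1.72433 = 1.51594
visc_blend = exp(exp(1.51594)) - 0.8 = 94.18

94.18 cSt


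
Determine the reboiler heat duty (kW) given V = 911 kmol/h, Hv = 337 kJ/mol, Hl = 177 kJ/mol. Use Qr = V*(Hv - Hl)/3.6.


Qr = 911 * (337 - 177) / 3.6 = 911 * 160 / 3.6 = 40490

40490 kW


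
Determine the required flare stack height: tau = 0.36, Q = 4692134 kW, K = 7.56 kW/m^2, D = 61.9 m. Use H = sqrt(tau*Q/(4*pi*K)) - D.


tau*Q/(4*pi*K) = 0.36 * 4692134 / (4 * pi * 7.56) = 17780.4
sqrt(17780.4) = 133.343
H = 133.343 - 61.9 = 71.44

71.44 m


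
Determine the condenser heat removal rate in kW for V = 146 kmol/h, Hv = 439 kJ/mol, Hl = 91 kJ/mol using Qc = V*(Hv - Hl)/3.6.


Qc = 146 * (439 - 91) / 3.6 = 146 * 348 / 3.6 = 14110

14110 kW


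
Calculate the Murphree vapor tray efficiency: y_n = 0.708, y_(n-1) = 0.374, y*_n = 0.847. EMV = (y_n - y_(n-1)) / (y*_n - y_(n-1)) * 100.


Murphree vapor efficiency: EMV = (y_n - y_(n-1)) / (y*_n - y_(n-1)) * 100
EMV = (0.708 - 0.374) / (0.847 - 0.374) * 100 = 0.334 / 0.473 * 100 = 70.61

70.61 %


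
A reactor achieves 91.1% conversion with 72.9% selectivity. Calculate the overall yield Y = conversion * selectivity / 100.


Overall yield = conversion (%) * selectivity (%) / 100
Conversion = 91.1%, Selectivity = 72.9%
Y = 91.1 * 72.9 / 100
= 66.4119 %

66.4119 %


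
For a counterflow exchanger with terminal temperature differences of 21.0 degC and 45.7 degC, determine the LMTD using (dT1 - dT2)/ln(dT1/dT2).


LMTD = (dT1 - dT2) / ln(dT1/dT2)
= (21.0 - 45.7) / ln(21.0 / 45.7) = -24.7 / -0.777576 = 31.77

31.77 degC


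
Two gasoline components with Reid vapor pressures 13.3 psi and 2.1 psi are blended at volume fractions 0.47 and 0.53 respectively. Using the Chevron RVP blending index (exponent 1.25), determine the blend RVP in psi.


Chevron index: RVP_blend = (sum xi*RVPi^1.25)^(1/1.25)
RVP^1.25 terms: 0.47 * 13.3^1.25 + 0.53 * 2.1^1.25 = 13.2773
RVP_blend = 13.2773^(1/1.25) = 7.916

7.916 psi


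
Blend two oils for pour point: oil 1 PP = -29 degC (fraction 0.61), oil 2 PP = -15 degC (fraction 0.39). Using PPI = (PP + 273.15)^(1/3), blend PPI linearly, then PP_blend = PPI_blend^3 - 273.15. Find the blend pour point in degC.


PPI_1 = (-29 + 273.15)^(1/3) = 6.25008
PPI_2 = (-15 + 273.15)^(1/3) = 6.36733
PPI_blend = 0.61 * 6.25008 + 0.39 * 6.36733 = 6.295807
PP_blend = 6.295807^3 - 273.15 = 249.5481 - 273.15 = -23.6

-23.6 degC


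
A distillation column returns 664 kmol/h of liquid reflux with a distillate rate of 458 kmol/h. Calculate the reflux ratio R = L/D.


Reflux ratio definition: R = L / D (liquid returned / distillate withdrawn)
L = 664 kmol/h, D = 458 kmol/h
R = 664 / 458 = 1.450

1.450


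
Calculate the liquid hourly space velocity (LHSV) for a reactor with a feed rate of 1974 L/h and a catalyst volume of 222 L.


LHSV = volumetric feed rate / catalyst volume
= 1974 L/h / 222 L
= 8.892 h^-1

8.892 h^-1


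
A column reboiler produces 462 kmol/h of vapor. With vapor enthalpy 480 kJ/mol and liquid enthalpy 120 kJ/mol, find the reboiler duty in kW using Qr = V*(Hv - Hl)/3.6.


Qr = 462 * (480 - 120) / 3.6 = 462 * 360 / 3.6 = 46200

46200 kW


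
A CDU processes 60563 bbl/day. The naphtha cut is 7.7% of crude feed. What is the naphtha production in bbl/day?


Crude throughput = 60563 bbl/day
Fraction yield = 7.7%
yield = throughput * fraction / 100
yield = 60563 * 7.7 / 100 = 4663.351

4663.351 bbl/day


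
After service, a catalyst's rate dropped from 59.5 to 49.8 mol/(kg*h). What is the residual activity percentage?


Activity (%) = (rate_used / rate_fresh) * 100
rate_used = 49.8, rate_fresh = 59.5
= (49.8 / 59.5) * 100
= 0.8370 * 100 = 83.70

83.70 %


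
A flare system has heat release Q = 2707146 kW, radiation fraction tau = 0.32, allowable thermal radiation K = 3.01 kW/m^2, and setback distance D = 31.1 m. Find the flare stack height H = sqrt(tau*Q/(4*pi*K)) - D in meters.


tau*Q/(4*pi*K) = 0.32 * 2707146 / (4 * pi * 3.01) = 22902.6
sqrt(22902.6) = 151.336
H = 151.336 - 31.1 = 120.2

120.2 m


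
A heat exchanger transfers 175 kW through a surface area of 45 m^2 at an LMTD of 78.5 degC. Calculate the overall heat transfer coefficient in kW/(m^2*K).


From Q = U*A*LMTD, U = Q / (A * LMTD)
U = 175 / (45 * 78.5) = 175 / 3532.5 = 0.04954

0.04954 kW/(m^2*K)


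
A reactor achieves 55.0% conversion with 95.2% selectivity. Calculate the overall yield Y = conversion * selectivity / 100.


Overall yield = conversion (%) * selectivity (%) / 100
Conversion = 55.0%, Selectivity = 95.2%
Y = 55.0 * 95.2 / 100
= 52.36 %

52.36 %


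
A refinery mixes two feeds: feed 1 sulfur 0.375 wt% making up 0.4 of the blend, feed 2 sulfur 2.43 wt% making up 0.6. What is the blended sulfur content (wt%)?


Linear sulfur blending: S_blend = x1*S1 + x2*S2
Contribution 1: 0.4 * 0.375 = 0.15 wt%
Contribution 2: 0.6 * 2.43 = 1.458 wt%
S_blend = 0.15 + 1.458 = 1.608

1.608 wt%


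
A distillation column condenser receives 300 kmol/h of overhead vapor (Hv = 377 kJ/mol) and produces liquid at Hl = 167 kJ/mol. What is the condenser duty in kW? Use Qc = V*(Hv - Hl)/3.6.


Qc = 300 * (377 - 167) / 3.6 = 300 * 210 / 3.6 = 17500

17500 kW


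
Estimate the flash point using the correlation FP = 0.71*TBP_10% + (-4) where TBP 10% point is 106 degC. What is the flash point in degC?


FP = 0.71 * 106 + (-4) = 71.26

71.26 degC


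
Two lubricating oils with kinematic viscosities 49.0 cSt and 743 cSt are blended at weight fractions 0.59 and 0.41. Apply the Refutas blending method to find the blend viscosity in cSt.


Refutas method: VBN_i = 14.534*ln(ln(visc_i + 0.8)) + 10.975, blended linearly by mass fraction; since VBN is linear in VBI_i = ln(ln(visc_i + 0.8)) and the fractions sum to 1, blend VBI directly: visc = exp(exp(VBI_blend)) - 0.8
VBI_1 = ln(ln(49.0 + 0.8)) = 1.36303
VBI_2 = ln(ln(743 + 0.8)) = 1.88885
VBI_blend = 0.59 * 1.36303 + 0.41 * 1.88885 = 1.57862
visc_blend = exp(exp(1.57862)) - 0.8 = 126.7

126.7 cSt


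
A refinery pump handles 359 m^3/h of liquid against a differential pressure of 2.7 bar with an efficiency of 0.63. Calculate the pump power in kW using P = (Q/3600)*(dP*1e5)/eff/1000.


Q = 359 / 3600 = 0.0997222 m^3/s
P = 0.0997222 * (2.7 * 1e5) / 0.63 / 1000 = 42.74

42.74 kW


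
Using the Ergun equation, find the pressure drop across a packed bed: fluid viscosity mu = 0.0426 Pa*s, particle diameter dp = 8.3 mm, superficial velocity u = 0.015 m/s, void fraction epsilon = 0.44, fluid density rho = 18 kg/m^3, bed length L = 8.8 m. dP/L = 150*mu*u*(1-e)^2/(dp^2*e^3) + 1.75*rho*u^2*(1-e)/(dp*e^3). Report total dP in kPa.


dp = 8.3 mm = 0.0083 m
Viscous term = 150*0.0426*0.015*(1-0.44)^2 / (0.0083^2*0.44^3) = 5122.17
Inertial term = 1.75*18*0.015^2*(1-0.44) / (0.0083*0.44^3) = 5.61365
dP/L = 5122.17 + 5.61365 = 5127.78 Pa/m
dP = 5127.78 * 8.8 / 1000 = 45.12 kPa

45.12 kPa


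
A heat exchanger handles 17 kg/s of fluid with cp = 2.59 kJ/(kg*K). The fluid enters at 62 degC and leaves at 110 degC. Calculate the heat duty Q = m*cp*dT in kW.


Q = m_dot * cp * delta_T
delta_T = 110 - 62 = 48 K
Q = 17 * 2.59 * 48
= 44.03 * 48
= 2113.44 kW

2113.44 kW


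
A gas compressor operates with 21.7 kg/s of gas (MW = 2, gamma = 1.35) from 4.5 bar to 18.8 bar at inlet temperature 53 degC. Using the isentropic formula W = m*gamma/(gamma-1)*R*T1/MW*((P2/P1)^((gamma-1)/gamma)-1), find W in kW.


Isentropic work: W = m*(gamma/(gamma-1))*(R*T1/MW)*((P2/P1)^((gamma-1)/gamma) - 1)
T1 = 53 + 273.15 = 326.15 K
Pressure ratio = 18.8 / 4.5 = 4.17778
Exponent = (1.35 - 1)/1.35 = 0.259259
(P2/P1)^exp - 1 = 4.17778^0.259259 - 1 = 0.448724
W = 21.7 * 1.35 / 0.35 * 8.314 * 326.15 / 2 * 0.448724 = 50920

50920 kW


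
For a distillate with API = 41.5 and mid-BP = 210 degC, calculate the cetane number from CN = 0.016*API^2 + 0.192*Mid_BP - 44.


CN = 0.016 * 41.5^2 + 0.192 * 210 - 44
CN = 27.556 + 40.32 - 44 = 23.876

23.876


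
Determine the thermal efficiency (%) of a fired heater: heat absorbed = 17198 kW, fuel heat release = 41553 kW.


Furnace efficiency = Q_absorbed / Q_fuel * 100
= 17198 / 41553 * 100 = 41.39

41.39 %


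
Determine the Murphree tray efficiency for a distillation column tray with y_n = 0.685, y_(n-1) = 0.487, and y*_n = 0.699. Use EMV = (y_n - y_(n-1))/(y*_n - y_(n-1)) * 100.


Murphree vapor efficiency: EMV = (y_n - y_(n-1)) / (y*_n - y_(n-1)) * 100
EMV = (0.685 - 0.487) / (0.699 - 0.487) * 100 = 0.198 / 0.212 * 100 = 93.40

93.40 %


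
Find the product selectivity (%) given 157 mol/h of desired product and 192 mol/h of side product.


Selectivity = desired / (desired + undesired) * 100
Total products = 157 + 192 = 349 mol/h
S = 157 / 349 * 100
= 0.4499 * 100
= 44.99 %

44.99 %


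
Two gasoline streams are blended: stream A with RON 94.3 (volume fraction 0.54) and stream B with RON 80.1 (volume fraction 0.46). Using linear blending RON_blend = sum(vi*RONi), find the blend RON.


Linear blending: RON_blend = sum(vi * RONi)
Contribution 1: 0.54 * 94.3 = 50.922
Contribution 2: 0.46 * 80.1 = 36.846
RON_blend = 50.922 + 36.846 = 87.768

87.768


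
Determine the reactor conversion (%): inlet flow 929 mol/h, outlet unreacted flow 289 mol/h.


X = (F_in - F_out) / F_in * 100
Moles reacted = 929 - 289 = 640
X = 640 / 929 * 100
= 0.6889 * 100
= 68.89 %

68.89 %


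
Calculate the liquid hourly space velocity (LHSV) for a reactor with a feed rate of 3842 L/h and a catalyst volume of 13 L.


LHSV = volumetric feed rate / catalyst volume
= 3842 L/h / 13 L
= 295.5 h^-1

295.5 h^-1


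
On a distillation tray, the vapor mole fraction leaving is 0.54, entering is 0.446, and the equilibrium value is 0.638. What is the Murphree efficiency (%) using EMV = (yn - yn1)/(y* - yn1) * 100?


Murphree vapor efficiency: EMV = (y_n - y_(n-1)) / (y*_n - y_(n-1)) * 100
EMV = (0.54 - 0.446) / (0.638 - 0.446) * 100 = 0.094 / 0.192 * 100 = 48.96

48.96 %


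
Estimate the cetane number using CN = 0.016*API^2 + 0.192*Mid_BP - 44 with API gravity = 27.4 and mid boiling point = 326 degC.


CN = 0.016 * 27.4^2 + 0.192 * 326 - 44
CN = 12.01216 + 62.592 - 44 = 30.60416

30.60416


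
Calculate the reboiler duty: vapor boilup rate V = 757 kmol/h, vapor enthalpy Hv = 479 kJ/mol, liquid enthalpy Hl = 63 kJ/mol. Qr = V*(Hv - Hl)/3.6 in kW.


Qr = 757 * (479 - 63) / 3.6 = 757 * 416 / 3.6 = 87480

87480 kW


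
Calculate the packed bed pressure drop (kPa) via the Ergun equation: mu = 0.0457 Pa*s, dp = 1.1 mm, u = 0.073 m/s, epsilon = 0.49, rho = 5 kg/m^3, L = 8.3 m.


dp = 1.1 mm = 0.0011 m
Viscous term = 150*0.0457*0.073*(1-0.49)^2 / (0.0011^2*0.49^3) = 914318
Inertial term = 1.75*5*0.073^2*(1-0.49) / (0.0011*0.49^3) = 183.757
dP/L = 914318 + 183.757 = 914502 Pa/m
dP = 914502 * 8.3 / 1000 = 7590 kPa

7590 kPa


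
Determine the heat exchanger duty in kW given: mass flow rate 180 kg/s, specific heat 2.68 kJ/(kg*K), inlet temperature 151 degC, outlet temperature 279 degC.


Q = m_dot * cp * delta_T
delta_T = 279 - 151 = 128 K
Q = 180 * 2.68 * 128
= 482.4 * 128
= 61747.2 kW

61747.2 kW


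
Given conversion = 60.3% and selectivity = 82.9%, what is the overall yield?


Overall yield = conversion (%) * selectivity (%) / 100
Conversion = 60.3%, Selectivity = 82.9%
Y = 60.3 * 82.9 / 100
= 49.9887 %

49.9887 %


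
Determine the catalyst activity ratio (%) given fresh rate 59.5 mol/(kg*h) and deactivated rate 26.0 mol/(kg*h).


Activity (%) = (rate_used / rate_fresh) * 100
rate_used = 26.0, rate_fresh = 59.5
= (26.0 / 59.5) * 100
= 0.4370 * 100 = 43.70

43.70 %


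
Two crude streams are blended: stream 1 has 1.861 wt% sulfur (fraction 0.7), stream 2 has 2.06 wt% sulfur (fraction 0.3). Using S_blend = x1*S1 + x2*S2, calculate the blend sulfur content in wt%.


Linear sulfur blending: S_blend = x1*S1 + x2*S2
Contribution 1: 0.7 * 1.861 = 1.3027 wt%
Contribution 2: 0.3 * 2.06 = 0.618 wt%
S_blend = 1.3027 + 0.618 = 1.9207

1.9207 wt%


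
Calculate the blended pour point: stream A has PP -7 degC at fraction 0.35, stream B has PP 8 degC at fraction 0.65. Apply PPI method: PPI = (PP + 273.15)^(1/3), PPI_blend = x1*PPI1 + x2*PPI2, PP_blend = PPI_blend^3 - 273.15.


PPI_1 = (-7 + 273.15)^(1/3) = 6.432436
PPI_2 = (8 + 273.15)^(1/3) = 6.551077
PPI_blend = 0.35 * 6.432436 + 0.65 * 6.551077 = 6.509553
PP_blend = 6.509553^3 - 273.15 = 275.8376 - 273.15 = 2.69

2.69 degC


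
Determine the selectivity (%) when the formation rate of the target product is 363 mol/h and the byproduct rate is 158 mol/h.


Selectivity = desired / (desired + undesired) * 100
Total products = 363 + 158 = 521 mol/h
S = 363 / 521 * 100
= 0.6967 * 100
= 69.67 %

69.67 %


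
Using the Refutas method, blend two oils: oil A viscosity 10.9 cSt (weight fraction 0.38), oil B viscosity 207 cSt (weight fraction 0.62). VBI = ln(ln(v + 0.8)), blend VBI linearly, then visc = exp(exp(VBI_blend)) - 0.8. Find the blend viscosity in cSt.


Refutas method: VBN_i = 14.534*ln(ln(visc_i + 0.8)) + 10.975, blended linearly by mass fraction; since VBN is linear in VBI_i = ln(ln(visc_i + 0.8)) and the fractions sum to 1, blend VBI directly: visc = exp(exp(VBI_blend)) - 0.8
VBI_1 = ln(ln(10.9 + 0.8)) = 0.899994
VBI_2 = ln(ln(207 + 0.8)) = 1.67458
VBI_blend = 0.38 * 0.899994 + 0.62 * 1.67458 = 1.38024
visc_blend = exp(exp(1.38024)) - 0.8 = 52.50

52.50 cSt


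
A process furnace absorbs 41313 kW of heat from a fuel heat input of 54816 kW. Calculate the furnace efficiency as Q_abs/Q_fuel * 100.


Furnace efficiency = Q_absorbed / Q_fuel * 100
= 41313 / 54816 * 100 = 75.37

75.37 %


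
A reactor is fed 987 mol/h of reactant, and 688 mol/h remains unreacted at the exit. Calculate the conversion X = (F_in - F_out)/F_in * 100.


X = (F_in - F_out) / F_in * 100
Moles reacted = 987 - 688 = 299
X = 299 / 987 * 100
= 0.3029 * 100
= 30.29 %

30.29 %


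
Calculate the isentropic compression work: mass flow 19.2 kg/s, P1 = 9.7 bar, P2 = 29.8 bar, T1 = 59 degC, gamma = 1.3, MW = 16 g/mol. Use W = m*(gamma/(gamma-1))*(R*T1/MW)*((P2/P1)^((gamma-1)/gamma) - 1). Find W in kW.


Isentropic work: W = m*(gamma/(gamma-1))*(R*T1/MW)*((P2/P1)^((gamma-1)/gamma) - 1)
T1 = 59 + 273.15 = 332.15 K
Pressure ratio = 29.8 / 9.7 = 3.07216
Exponent = (1.3 - 1)/1.3 = 0.230769
(P2/P1)^exp - 1 = 3.07216^0.230769 - 1 = 0.295648
W = 19.2 * 1.3 / 0.3 * 8.314 * 332.15 / 16 * 0.295648 = 4245

4245 kW


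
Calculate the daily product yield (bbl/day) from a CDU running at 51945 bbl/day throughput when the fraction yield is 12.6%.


Crude throughput = 51945 bbl/day
Fraction yield = 12.6%
yield = throughput * fraction / 100
yield = 51945 * 12.6 / 100 = 6545.07

6545.07 bbl/day


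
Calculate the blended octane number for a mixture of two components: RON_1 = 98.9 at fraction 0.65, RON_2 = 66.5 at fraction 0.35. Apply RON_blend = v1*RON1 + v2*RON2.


Linear blending: RON_blend = sum(vi * RONi)
Contribution 1: 0.65 * 98.9 = 64.285
Contribution 2: 0.35 * 66.5 = 23.275
RON_blend = 64.285 + 23.275 = 87.56

87.56


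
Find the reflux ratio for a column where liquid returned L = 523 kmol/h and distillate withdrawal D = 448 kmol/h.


Reflux ratio definition: R = L / D (liquid returned / distillate withdrawn)
L = 523 kmol/h, D = 448 kmol/h
R = 523 / 448 = 1.167

1.167


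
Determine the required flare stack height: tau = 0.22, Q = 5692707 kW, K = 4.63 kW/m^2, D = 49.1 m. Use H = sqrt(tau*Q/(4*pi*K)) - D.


tau*Q/(4*pi*K) = 0.22 * 5692707 / (4 * pi * 4.63) = 21525.4
sqrt(21525.4) = 146.715
H = 146.715 - 49.1 = 97.62

97.62 m


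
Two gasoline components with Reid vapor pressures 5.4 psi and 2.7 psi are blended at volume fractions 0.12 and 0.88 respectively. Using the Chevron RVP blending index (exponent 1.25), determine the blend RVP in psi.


Chevron index: RVP_blend = (sum xi*RVPi^1.25)^(1/1.25)
RVP^1.25 terms: 0.12 * 5.4^1.25 + 0.88 * 2.7^1.25 = 4.03351
RVP_blend = 4.03351^(1/1.25) = 3.052

3.052 psi


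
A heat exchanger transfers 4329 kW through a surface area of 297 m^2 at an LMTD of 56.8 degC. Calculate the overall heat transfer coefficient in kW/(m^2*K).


From Q = U*A*LMTD, U = Q / (A * LMTD)
U = 4329 / (297 * 56.8) = 4329 / 16869.6 = 0.2566

0.2566 kW/(m^2*K)


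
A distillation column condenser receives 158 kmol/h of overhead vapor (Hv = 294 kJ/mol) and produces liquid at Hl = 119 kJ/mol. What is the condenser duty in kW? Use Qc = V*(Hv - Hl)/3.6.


Qc = 158 * (294 - 119) / 3.6 = 158 * 175 / 3.6 = 7681

7681 kW


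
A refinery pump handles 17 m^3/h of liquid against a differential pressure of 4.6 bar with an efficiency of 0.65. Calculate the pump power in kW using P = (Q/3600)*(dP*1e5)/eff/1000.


Q = 17 / 3600 = 0.00472222 m^3/s
P = 0.00472222 * (4.6 * 1e5) / 0.65 / 1000 = 3.342

3.342 kW


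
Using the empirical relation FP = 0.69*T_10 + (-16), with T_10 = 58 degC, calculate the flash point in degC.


FP = 0.69 * 58 + (-16) = 24.02

24.02 degC


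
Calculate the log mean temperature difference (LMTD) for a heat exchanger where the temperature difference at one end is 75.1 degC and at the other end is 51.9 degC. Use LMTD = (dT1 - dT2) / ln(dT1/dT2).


LMTD = (dT1 - dT2) / ln(dT1/dT2)
= (75.1 - 51.9) / ln(75.1 / 51.9) = 23.2 / 0.369502 = 62.79

62.79 degC


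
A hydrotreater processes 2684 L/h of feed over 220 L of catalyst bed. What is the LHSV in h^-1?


LHSV = volumetric feed rate / catalyst volume
= 2684 L/h / 220 L
= 12.20 h^-1

12.20 h^-1


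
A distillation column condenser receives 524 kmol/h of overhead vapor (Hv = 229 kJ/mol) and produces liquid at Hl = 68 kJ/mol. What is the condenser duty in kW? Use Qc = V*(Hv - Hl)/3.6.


Qc = 524 * (229 - 68) / 3.6 = 524 * 161 / 3.6 = 23430

23430 kW


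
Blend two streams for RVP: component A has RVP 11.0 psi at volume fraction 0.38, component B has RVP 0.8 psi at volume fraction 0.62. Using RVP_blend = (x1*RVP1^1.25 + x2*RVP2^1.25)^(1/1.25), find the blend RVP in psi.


Chevron index: RVP_blend = (sum xi*RVPi^1.25)^(1/1.25)
RVP^1.25 terms: 0.38 * 11.0^1.25 + 0.62 * 0.8^1.25 = 8.08154
RVP_blend = 8.08154^(1/1.25) = 5.321

5.321 psi


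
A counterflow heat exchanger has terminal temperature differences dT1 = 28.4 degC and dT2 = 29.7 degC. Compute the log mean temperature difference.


LMTD = (dT1 - dT2) / ln(dT1/dT2)
= (28.4 - 29.7) / ln(28.4 / 29.7) = -1.3 / -0.0447579 = 29.05

29.05 degC


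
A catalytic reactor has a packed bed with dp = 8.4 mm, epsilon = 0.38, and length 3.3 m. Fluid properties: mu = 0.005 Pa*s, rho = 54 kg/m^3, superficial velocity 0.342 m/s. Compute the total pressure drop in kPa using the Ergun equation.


dp = 8.4 mm = 0.0084 m
Viscous term = 150*0.005*0.342*(1-0.38)^2 / (0.0084^2*0.38^3) = 25466
Inertial term = 1.75*54*0.342^2*(1-0.38) / (0.0084*0.38^3) = 14867.8
dP/L = 25466 + 14867.8 = 40333.8 Pa/m
dP = 40333.8 * 3.3 / 1000 = 133.1 kPa

133.1 kPa


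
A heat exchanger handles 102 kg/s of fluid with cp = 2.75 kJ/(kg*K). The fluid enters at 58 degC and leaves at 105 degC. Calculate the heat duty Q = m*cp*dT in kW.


Q = m_dot * cp * delta_T
delta_T = 105 - 58 = 47 K
Q = 102 * 2.75 * 47
= 280.5 * 47
= 13183.5 kW

13183.5 kW


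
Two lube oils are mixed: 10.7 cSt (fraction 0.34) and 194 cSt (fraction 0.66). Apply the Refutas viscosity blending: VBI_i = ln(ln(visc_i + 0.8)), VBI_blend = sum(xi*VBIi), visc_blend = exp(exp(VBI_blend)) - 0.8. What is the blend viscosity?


Refutas method: VBN_i = 14.534*ln(ln(visc_i + 0.8)) + 10.975, blended linearly by mass fraction; since VBN is linear in VBI_i = ln(ln(visc_i + 0.8)) and the fractions sum to 1, blend VBI directly: visc = exp(exp(VBI_blend)) - 0.8
VBI_1 = ln(ln(10.7 + 0.8)) = 0.892959
VBI_2 = ln(ln(194 + 0.8)) = 1.6624
VBI_blend = 0.34 * 0.892959 + 0.66 * 1.6624 = 1.40079
visc_blend = exp(exp(1.40079)) - 0.8 = 57.08

57.08 cSt


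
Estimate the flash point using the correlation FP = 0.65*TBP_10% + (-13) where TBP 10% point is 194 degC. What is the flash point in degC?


FP = 0.65 * 194 + (-13) = 113.1

113.1 degC


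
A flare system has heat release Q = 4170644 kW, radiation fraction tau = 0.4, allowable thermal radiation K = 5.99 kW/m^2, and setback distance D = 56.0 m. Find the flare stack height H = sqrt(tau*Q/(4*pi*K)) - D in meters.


tau*Q/(4*pi*K) = 0.4 * 4170644 / (4 * pi * 5.99) = 22162.9
sqrt(22162.9) = 148.872
H = 148.872 - 56.0 = 92.87

92.87 m


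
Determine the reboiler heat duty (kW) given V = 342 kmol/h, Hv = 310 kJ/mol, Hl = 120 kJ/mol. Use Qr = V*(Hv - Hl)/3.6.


Qr = 342 * (310 - 120) / 3.6 = 342 * 190 / 3.6 = 18050

18050 kW


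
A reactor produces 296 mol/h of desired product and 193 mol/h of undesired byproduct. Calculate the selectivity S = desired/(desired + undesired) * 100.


Selectivity = desired / (desired + undesired) * 100
Total products = 296 + 193 = 489 mol/h
S = 296 / 489 * 100
= 0.6053 * 100
= 60.53 %

60.53 %


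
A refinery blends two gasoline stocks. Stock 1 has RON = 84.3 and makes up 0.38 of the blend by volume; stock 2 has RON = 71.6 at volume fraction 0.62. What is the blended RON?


Linear blending: RON_blend = sum(vi * RONi)
Contribution 1: 0.38 * 84.3 = 32.034
Contribution 2: 0.62 * 71.6 = 44.392
RON_blend = 32.034 + 44.392 = 76.426

76.426


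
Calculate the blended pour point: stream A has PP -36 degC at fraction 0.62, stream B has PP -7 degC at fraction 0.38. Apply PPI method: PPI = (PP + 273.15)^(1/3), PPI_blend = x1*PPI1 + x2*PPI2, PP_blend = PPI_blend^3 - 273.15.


PPI_1 = (-36 + 273.15)^(1/3) = 6.189768
PPI_2 = (-7 + 273.15)^(1/3) = 6.432436
PPI_blend = 0.62 * 6.189768 + 0.38 * 6.432436 = 6.281982
PP_blend = 6.281982^3 - 273.15 = 247.9077 - 273.15 = -25.24

-25.24 degC


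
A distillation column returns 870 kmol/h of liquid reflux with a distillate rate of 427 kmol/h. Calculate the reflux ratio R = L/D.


Reflux ratio definition: R = L / D (liquid returned / distillate withdrawn)
L = 870 kmol/h, D = 427 kmol/h
R = 870 / 427 = 2.037

2.037


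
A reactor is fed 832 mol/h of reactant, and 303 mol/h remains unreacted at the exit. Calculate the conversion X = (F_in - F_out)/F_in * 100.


X = (F_in - F_out) / F_in * 100
Moles reacted = 832 - 303 = 529
X = 529 / 832 * 100
= 0.6358 * 100
= 63.58 %

63.58 %


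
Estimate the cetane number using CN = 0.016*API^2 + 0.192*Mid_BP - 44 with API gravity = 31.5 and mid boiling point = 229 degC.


CN = 0.016 * 31.5^2 + 0.192 * 229 - 44
CN = 15.876 + 43.968 - 44 = 15.844

15.844


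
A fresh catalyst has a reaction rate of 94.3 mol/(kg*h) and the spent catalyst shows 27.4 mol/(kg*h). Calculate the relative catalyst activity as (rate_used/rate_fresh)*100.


Activity (%) = (rate_used / rate_fresh) * 100
rate_used = 27.4, rate_fresh = 94.3
= (27.4 / 94.3) * 100
= 0.2906 * 100 = 29.06

29.06 %


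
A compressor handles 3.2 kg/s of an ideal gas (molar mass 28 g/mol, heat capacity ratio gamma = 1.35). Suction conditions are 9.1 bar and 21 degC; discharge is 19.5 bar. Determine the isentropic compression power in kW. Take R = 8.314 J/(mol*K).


Isentropic work: W = m*(gamma/(gamma-1))*(R*T1/MW)*((P2/P1)^((gamma-1)/gamma) - 1)
T1 = 21 + 273.15 = 294.15 K
Pressure ratio = 19.5 / 9.1 = 2.14286
Exponent = (1.35 - 1)/1.35 = 0.259259
(P2/P1)^exp - 1 = 2.14286^0.259259 - 1 = 0.218465
W = 3.2 * 1.35 / 0.35 * 8.314 * 294.15 / 28 * 0.218465 = 235.5

235.5 kW


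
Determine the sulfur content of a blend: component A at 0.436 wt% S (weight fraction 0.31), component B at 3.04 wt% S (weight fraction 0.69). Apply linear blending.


Linear sulfur blending: S_blend = x1*S1 + x2*S2
Contribution 1: 0.31 * 0.436 = 0.13516 wt%
Contribution 2: 0.69 * 3.04 = 2.0976 wt%
S_blend = 0.13516 + 2.0976 = 2.23276

2.23276 wt%


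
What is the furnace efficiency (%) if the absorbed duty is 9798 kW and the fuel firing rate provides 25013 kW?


Furnace efficiency = Q_absorbed / Q_fuel * 100
= 9798 / 25013 * 100 = 39.17

39.17 %


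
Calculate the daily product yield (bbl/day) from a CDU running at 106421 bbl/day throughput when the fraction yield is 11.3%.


Crude throughput = 106421 bbl/day
Fraction yield = 11.3%
yield = throughput * fraction / 100
yield = 106421 * 11.3 / 100 = 12025.573

12025.573 bbl/day


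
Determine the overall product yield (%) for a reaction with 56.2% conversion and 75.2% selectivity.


Overall yield = conversion (%) * selectivity (%) / 100
Conversion = 56.2%, Selectivity = 75.2%
Y = 56.2 * 75.2 / 100
= 42.2624 %

42.2624 %


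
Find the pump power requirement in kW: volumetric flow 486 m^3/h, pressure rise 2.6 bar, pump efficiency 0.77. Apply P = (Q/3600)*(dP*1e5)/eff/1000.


Q = 486 / 3600 = 0.135 m^3/s
P = 0.135 * (2.6 * 1e5) / 0.77 / 1000 = 45.58

45.58 kW


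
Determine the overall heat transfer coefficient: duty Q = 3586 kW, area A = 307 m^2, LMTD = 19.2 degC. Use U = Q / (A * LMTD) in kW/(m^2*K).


From Q = U*A*LMTD, U = Q / (A * LMTD)
U = 3586 / (307 * 19.2) = 3586 / 5894.4 = 0.6084

0.6084 kW/(m^2*K)


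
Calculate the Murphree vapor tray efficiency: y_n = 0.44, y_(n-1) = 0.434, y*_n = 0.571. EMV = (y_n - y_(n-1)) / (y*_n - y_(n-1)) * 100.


Murphree vapor efficiency: EMV = (y_n - y_(n-1)) / (y*_n - y_(n-1)) * 100
EMV = (0.44 - 0.434) / (0.571 - 0.434) * 100 = 0.006 / 0.137 * 100 = 4.380

4.380 %


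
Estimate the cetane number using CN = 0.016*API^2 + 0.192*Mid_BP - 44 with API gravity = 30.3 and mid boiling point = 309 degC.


CN = 0.016 * 30.3^2 + 0.192 * 309 - 44
CN = 14.68944 + 59.328 - 44 = 30.01744

30.01744


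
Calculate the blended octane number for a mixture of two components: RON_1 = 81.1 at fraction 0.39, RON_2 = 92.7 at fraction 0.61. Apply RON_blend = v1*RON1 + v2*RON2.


Linear blending: RON_blend = sum(vi * RONi)
Contribution 1: 0.39 * 81.1 = 31.629
Contribution 2: 0.61 * 92.7 = 56.547
RON_blend = 31.629 + 56.547 = 88.176

88.176


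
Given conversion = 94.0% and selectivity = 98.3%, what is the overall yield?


Overall yield = conversion (%) * selectivity (%) / 100
Conversion = 94.0%, Selectivity = 98.3%
Y = 94.0 * 98.3 / 100
= 92.402 %

92.402 %


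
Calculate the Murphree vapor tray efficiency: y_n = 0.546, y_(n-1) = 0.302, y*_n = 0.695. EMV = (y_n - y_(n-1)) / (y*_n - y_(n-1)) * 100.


Murphree vapor efficiency: EMV = (y_n - y_(n-1)) / (y*_n - y_(n-1)) * 100
EMV = (0.546 - 0.302) / (0.695 - 0.302) * 100 = 0.244 / 0.393 * 100 = 62.09

62.09 %


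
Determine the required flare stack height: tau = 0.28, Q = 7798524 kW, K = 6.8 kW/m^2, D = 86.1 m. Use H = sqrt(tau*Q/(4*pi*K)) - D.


tau*Q/(4*pi*K) = 0.28 * 7798524 / (4 * pi * 6.8) = 25553.6
sqrt(25553.6) = 159.855
H = 159.855 - 86.1 = 73.75

73.75 m


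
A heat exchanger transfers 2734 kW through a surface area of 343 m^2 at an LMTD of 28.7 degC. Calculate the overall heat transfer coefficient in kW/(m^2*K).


From Q = U*A*LMTD, U = Q / (A * LMTD)
U = 2734 / (343 * 28.7) = 2734 / 9844.1 = 0.2777

0.2777 kW/(m^2*K)


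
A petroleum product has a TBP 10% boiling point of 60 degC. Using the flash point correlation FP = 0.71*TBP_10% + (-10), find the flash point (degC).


FP = 0.71 * 60 + (-10) = 32.6

32.6 degC


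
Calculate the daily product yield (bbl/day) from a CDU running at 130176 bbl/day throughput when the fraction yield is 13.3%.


Crude throughput = 130176 bbl/day
Fraction yield = 13.3%
yield = throughput * fraction / 100
yield = 130176 * 13.3 / 100 = 17313.408

17313.408 bbl/day


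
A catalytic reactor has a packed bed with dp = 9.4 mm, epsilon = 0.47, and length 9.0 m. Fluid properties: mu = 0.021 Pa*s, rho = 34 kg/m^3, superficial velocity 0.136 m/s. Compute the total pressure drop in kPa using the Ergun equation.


dp = 9.4 mm = 0.0094 m
Viscous term = 150*0.021*0.136*(1-0.47)^2 / (0.0094^2*0.47^3) = 13117.5
Inertial term = 1.75*34*0.136^2*(1-0.47) / (0.0094*0.47^3) = 597.653
dP/L = 13117.5 + 597.653 = 13715.2 Pa/m
dP = 13715.2 * 9.0 / 1000 = 123.4 kPa

123.4 kPa


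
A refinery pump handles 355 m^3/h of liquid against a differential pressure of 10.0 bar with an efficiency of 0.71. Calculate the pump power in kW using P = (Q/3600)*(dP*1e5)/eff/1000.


Q = 355 / 3600 = 0.0986111 m^3/s
P = 0.0986111 * (10.0 * 1e5) / 0.71 / 1000 = 138.9

138.9 kW


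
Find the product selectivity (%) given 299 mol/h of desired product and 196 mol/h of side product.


Selectivity = desired / (desired + undesired) * 100
Total products = 299 + 196 = 495 mol/h
S = 299 / 495 * 100
= 0.6040 * 100
= 60.40 %

60.40 %


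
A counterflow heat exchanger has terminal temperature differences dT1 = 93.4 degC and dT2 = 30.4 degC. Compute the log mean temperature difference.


LMTD = (dT1 - dT2) / ln(dT1/dT2)
= (93.4 - 30.4) / ln(93.4 / 30.4) = 63 / 1.12245 = 56.13

56.13 degC
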